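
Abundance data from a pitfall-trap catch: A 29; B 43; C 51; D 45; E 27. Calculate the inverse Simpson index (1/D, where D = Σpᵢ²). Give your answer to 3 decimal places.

Total N = 29+43+51+45+27 = 195, so the proportions are 0.1487179, 0.2205128, 0.2615385, 0.2307692, 0.1384615 (working shown to 7 dp, full precision carried).
D = 0.1487179² + 0.2205128² + 0.2615385² + 0.2307692² + 0.1384615² = 0.0221170 + 0.0486259 + 0.0684024 + 0.0532544 + 0.0191716 = 0.2115713.
So 1/D = 4.72654, i.e. 4.727 to 3 decimal places.

4.727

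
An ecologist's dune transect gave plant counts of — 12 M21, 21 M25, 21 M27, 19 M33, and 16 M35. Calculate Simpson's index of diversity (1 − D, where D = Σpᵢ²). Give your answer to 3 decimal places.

0.793

Total N = 12+21+21+19+16 = 89, so the proportions are 0.13483, 0.23596, 0.23596, 0.21348, 0.17978 (working shown to 5 dp, full precision carried).
D = 0.13483² + 0.23596² + 0.23596² + 0.21348² + 0.17978² = 0.01818 + 0.05567 + 0.05567 + 0.04558 + 0.03232 = 0.20742.
So 1 − D = 0.79258, i.e. 0.793 to 3 decimal places.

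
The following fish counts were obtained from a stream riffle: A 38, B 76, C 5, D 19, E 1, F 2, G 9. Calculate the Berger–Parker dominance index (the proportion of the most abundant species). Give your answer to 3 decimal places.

Total N = 38+76+5+19+1+2+9 = 150, so the proportions are 0.25333, 0.50667, 0.03333, 0.12667, 0.00667, 0.01333, 0.06 (working shown to 5 dp, full precision carried).
The largest proportion is 0.50667, i.e. d = 0.507 to 3 decimal places.

0.507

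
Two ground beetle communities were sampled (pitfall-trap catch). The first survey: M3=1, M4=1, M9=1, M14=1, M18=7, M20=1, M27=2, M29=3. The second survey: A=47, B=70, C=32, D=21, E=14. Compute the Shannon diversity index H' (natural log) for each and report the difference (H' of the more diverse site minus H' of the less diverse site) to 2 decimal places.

The first survey: N=17, proportions 0.0588, 0.0588, 0.0588, 0.0588, 0.4118, 0.0588, 0.1176, 0.1765, giving H' = 1.7565 (working shown to 4 dp, full precision carried).
The second survey: N=184, proportions 0.2554, 0.3804, 0.1739, 0.1141, 0.0761, giving H' = 1.4642.
Difference = |1.7565 − 1.4642| = 0.2923, i.e. 0.29 to 2 decimal places.

0.29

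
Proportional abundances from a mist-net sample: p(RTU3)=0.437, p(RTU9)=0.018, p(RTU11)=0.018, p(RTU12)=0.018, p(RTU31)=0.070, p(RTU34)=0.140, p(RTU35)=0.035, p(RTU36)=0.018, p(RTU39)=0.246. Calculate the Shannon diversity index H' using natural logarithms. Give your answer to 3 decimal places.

1.575

Each pᵢ ln pᵢ term (working shown to 5 dp, full precision carried): 0.437×(-0.82782)=-0.36176, 0.018×(-4.01738)=-0.07231, 0.018×(-4.01738)=-0.07231, 0.018×(-4.01738)=-0.07231, 0.07×(-2.65926)=-0.18615, 0.14×(-1.96611)=-0.27526, 0.035×(-3.35241)=-0.11733, 0.018×(-4.01738)=-0.07231, 0.246×(-1.40242)=-0.34500.
Sum = -1.57474, so H' = 1.575.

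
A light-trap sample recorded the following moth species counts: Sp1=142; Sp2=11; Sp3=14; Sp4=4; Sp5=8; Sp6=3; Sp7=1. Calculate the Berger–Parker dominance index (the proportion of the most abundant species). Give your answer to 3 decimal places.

0.776

Total N = 142+11+14+4+8+3+1 = 183, so the proportions are 0.77596, 0.06011, 0.0765, 0.02186, 0.04372, 0.01639, 0.00546 (working shown to 5 dp, full precision carried).
The largest proportion is 0.77596, i.e. d = 0.776 to 3 decimal places.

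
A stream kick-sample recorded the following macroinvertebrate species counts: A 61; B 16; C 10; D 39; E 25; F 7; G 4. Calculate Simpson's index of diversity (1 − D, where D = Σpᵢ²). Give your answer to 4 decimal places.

0.7604

Total N = 61+16+10+39+25+7+4 = 162, so the proportions are 0.376543, 0.098765, 0.061728, 0.240741, 0.154321, 0.04321, 0.024691 (working shown to 6 dp, full precision carried).
D = 0.376543² + 0.098765² + 0.061728² + 0.240741² + 0.154321² + 0.04321² + 0.024691² = 0.141785 + 0.009755 + 0.003810 + 0.057956 + 0.023815 + 0.001867 + 0.000610 = 0.239598.
So 1 − D = 0.760402, i.e. 0.7604 to 4 decimal places.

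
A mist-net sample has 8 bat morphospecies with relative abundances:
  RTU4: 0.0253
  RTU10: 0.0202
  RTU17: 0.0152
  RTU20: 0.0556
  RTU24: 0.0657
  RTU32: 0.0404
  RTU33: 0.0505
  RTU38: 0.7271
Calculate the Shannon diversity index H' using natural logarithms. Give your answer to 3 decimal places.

Each pᵢ ln pᵢ term (working shown to 5 dp, full precision carried): 0.0253×(-3.67695)=-0.09303, 0.0202×(-3.90207)=-0.07882, 0.0152×(-4.18646)=-0.06363, 0.0556×(-2.88957)=-0.16066, 0.0657×(-2.72266)=-0.17888, 0.0404×(-3.20893)=-0.12964, 0.0505×(-2.98578)=-0.15078, 0.7271×(-0.31869)=-0.23172.
Sum = -1.08716, so H' = 1.087.

1.087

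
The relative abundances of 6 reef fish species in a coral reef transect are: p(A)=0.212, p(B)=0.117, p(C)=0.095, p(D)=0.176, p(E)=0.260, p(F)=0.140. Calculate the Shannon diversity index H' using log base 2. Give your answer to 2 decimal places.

Each pᵢ log₂ pᵢ term (working shown to 4 dp, full precision carried): 0.212×(-2.2379)=-0.4744, 0.117×(-3.0954)=-0.3622, 0.095×(-3.3959)=-0.3226, 0.176×(-2.5064)=-0.4411, 0.26×(-1.9434)=-0.5053, 0.14×(-2.8365)=-0.3971.
Sum = -2.5027, so H' = 2.50.

2.50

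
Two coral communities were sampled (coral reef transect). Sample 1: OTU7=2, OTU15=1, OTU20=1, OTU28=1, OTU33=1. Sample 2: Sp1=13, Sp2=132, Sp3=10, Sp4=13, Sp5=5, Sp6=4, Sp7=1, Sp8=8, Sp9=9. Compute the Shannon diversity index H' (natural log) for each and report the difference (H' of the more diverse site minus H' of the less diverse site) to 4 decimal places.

Sample 1: N=6, proportions 0.333333, 0.166667, 0.166667, 0.166667, 0.166667, giving H' = 1.560710 (working shown to 6 dp, full precision carried).
Sample 2: N=195, proportions 0.066667, 0.676923, 0.051282, 0.066667, 0.025641, 0.020513, 0.005128, 0.041026, 0.046154, giving H' = 1.251218.
Difference = |1.560710 − 1.251218| = 0.309492, i.e. 0.3095 to 4 decimal places.

0.3095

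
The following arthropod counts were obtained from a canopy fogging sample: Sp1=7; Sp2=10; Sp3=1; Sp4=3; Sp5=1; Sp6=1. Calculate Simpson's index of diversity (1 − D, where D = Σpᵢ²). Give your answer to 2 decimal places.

Total N = 7+10+1+3+1+1 = 23, so the proportions are 0.3043, 0.4348, 0.0435, 0.1304, 0.0435, 0.0435 (working shown to 4 dp, full precision carried).
D = 0.3043² + 0.4348² + 0.0435² + 0.1304² + 0.0435² + 0.0435² = 0.0926 + 0.1890 + 0.0019 + 0.0170 + 0.0019 + 0.0019 = 0.3043.
So 1 − D = 0.6957, i.e. 0.70 to 2 decimal places.

0.70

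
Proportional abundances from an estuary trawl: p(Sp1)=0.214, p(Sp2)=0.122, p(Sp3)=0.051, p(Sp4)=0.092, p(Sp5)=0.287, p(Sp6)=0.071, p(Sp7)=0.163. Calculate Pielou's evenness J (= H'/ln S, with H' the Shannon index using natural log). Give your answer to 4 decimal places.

0.9248

H' = −Σ pᵢ ln pᵢ = −((-0.329941) + (-0.256656) + (-0.151772) + (-0.219509) + (-0.358254) + (-0.187800) + (-0.295683)) = 1.799615 (working shown to 6 dp, full precision carried).
With S = 7 species, ln S = 1.945910, so J = 1.799615/1.945910 = 0.924819, i.e. 0.9248 to 4 decimal places.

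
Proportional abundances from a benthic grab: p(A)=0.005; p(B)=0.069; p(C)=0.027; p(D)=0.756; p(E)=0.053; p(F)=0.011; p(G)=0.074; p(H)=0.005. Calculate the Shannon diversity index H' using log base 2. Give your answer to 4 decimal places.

Each pᵢ log₂ pᵢ term (working shown to 6 dp, full precision carried): 0.005×(-7.643856)=-0.038219, 0.069×(-3.857260)=-0.266151, 0.027×(-5.210897)=-0.140694, 0.756×(-0.403542)=-0.305078, 0.053×(-4.237864)=-0.224607, 0.011×(-6.506353)=-0.071570, 0.074×(-3.756331)=-0.277968, 0.005×(-7.643856)=-0.038219.
Sum = -1.362506, so H' = 1.3625.

1.3625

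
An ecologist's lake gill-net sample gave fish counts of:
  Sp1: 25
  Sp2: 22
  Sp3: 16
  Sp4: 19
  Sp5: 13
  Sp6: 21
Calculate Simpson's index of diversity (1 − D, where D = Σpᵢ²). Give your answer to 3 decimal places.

0.826

Total N = 25+22+16+19+13+21 = 116, so the proportions are 0.21552, 0.18966, 0.13793, 0.16379, 0.11207, 0.18103 (working shown to 5 dp, full precision carried).
D = 0.21552² + 0.18966² + 0.13793² + 0.16379² + 0.11207² + 0.18103² = 0.04645 + 0.03597 + 0.01902 + 0.02683 + 0.01256 + 0.03277 = 0.17360.
So 1 − D = 0.82640, i.e. 0.826 to 3 decimal places.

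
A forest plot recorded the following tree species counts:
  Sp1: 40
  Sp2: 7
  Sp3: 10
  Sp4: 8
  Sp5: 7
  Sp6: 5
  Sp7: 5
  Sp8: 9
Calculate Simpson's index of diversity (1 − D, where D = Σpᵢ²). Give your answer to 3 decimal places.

0.759

Total N = 40+7+10+8+7+5+5+9 = 91, so the proportions are 0.43956, 0.07692, 0.10989, 0.08791, 0.07692, 0.05495, 0.05495, 0.0989 (working shown to 5 dp, full precision carried).
D = 0.43956² + 0.07692² + 0.10989² + 0.08791² + 0.07692² + 0.05495² + 0.05495² + 0.0989² = 0.19321 + 0.00592 + 0.01208 + 0.00773 + 0.00592 + 0.00302 + 0.00302 + 0.00978 = 0.24067.
So 1 − D = 0.75933, i.e. 0.759 to 3 decimal places.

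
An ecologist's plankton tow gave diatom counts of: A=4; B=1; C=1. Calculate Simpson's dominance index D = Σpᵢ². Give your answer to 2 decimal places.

Total N = 4+1+1 = 6, so the proportions are 0.6667, 0.1667, 0.1667 (working shown to 4 dp, full precision carried).
D = 0.6667² + 0.1667² + 0.1667² = 0.4444 + 0.0278 + 0.0278 = 0.5000.
To 2 decimal places, D = 0.50.

0.50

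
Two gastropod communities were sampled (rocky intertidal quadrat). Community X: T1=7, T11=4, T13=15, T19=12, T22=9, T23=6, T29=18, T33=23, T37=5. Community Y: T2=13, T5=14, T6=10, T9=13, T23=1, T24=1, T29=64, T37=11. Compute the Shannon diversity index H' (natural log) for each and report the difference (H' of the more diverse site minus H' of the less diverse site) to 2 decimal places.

0.50

Community X: N=99, proportions 0.0707, 0.0404, 0.1515, 0.1212, 0.0909, 0.0606, 0.1818, 0.2323, 0.0505, giving H' = 2.0464 (working shown to 4 dp, full precision carried).
Community Y: N=127, proportions 0.1024, 0.1102, 0.0787, 0.1024, 0.0079, 0.0079, 0.5039, 0.0866, giving H' = 1.5433.
Difference = |2.0464 − 1.5433| = 0.5031, i.e. 0.50 to 2 decimal places.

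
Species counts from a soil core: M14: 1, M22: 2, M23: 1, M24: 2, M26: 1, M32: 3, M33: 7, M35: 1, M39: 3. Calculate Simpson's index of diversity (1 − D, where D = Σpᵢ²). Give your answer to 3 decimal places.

0.821

Total N = 1+2+1+2+1+3+7+1+3 = 21, so the proportions are 0.04762, 0.09524, 0.04762, 0.09524, 0.04762, 0.14286, 0.33333, 0.04762, 0.14286 (working shown to 5 dp, full precision carried).
D = 0.04762² + 0.09524² + 0.04762² + 0.09524² + 0.04762² + 0.14286² + 0.33333² + 0.04762² + 0.14286² = 0.00227 + 0.00907 + 0.00227 + 0.00907 + 0.00227 + 0.02041 + 0.11111 + 0.00227 + 0.02041 = 0.17914.
So 1 − D = 0.82086, i.e. 0.821 to 3 decimal places.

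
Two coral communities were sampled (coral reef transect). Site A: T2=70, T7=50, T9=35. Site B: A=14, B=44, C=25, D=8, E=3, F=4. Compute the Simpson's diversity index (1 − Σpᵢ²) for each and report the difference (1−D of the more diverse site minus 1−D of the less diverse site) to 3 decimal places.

Site A: N=155, proportions 0.45161, 0.32258, 0.22581, giving 1−D = 0.64100 (working shown to 5 dp, full precision carried).
Site B: N=98, proportions 0.14286, 0.44898, 0.2551, 0.08163, 0.03061, 0.04082, giving 1−D = 0.70367.
Difference = |0.64100 − 0.70367| = 0.06267, i.e. 0.063 to 3 decimal places.

0.063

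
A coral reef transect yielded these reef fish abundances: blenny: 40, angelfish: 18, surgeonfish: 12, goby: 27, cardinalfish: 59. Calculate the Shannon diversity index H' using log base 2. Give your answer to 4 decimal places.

2.1161

Total N = 40+18+12+27+59 = 156, so the proportions are 0.25641, 0.115385, 0.076923, 0.173077, 0.378205 (working shown to 6 dp, full precision carried).
Each pᵢ log₂ pᵢ term: 0.25641×(-1.963474)=-0.503455, 0.115385×(-3.115477)=-0.359478, 0.076923×(-3.700440)=-0.284649, 0.173077×(-2.530515)=-0.437974, 0.378205×(-1.402759)=-0.530531.
Sum = -2.116087, so H' = 2.1161.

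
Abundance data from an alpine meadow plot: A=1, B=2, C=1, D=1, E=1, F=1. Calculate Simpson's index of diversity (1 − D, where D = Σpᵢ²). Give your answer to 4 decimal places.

0.8163

Total N = 1+2+1+1+1+1 = 7, so the proportions are 0.142857, 0.285714, 0.142857, 0.142857, 0.142857, 0.142857 (working shown to 6 dp, full precision carried).
D = 0.142857² + 0.285714² + 0.142857² + 0.142857² + 0.142857² + 0.142857² = 0.020408 + 0.081633 + 0.020408 + 0.020408 + 0.020408 + 0.020408 = 0.183673.
So 1 − D = 0.816327, i.e. 0.8163 to 4 decimal places.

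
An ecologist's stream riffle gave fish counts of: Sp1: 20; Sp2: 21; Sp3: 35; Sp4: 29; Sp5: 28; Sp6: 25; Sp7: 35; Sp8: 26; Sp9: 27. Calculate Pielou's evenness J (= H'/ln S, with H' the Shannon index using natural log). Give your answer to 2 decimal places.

0.99

Total N = 20+21+35+29+28+25+35+26+27 = 246, so the proportions are 0.0813, 0.0854, 0.1423, 0.1179, 0.1138, 0.1016, 0.1423, 0.1057, 0.1098 (working shown to 4 dp, full precision carried).
H' = −Σ pᵢ ln pᵢ = −((-0.2040) + (-0.2101) + (-0.2774) + (-0.2520) + (-0.2473) + (-0.2324) + (-0.2774) + (-0.2375) + (-0.2425)) = 2.1807.
With S = 9 species, ln S = 2.1972, so J = 2.1807/2.1972 = 0.9925, i.e. 0.99 to 2 decimal places.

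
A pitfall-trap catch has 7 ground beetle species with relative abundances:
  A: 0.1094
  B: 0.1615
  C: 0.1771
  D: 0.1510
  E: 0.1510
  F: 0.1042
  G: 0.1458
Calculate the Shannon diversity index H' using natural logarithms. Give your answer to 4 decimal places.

1.9304

Each pᵢ ln pᵢ term (working shown to 6 dp, full precision carried): 0.1094×(-2.212744)=-0.242074, 0.1615×(-1.823250)=-0.294455, 0.1771×(-1.731041)=-0.306567, 0.151×(-1.890475)=-0.285462, 0.151×(-1.890475)=-0.285462, 0.1042×(-2.261443)=-0.235642, 0.1458×(-1.925519)=-0.280741.
Sum = -1.930403, so H' = 1.9304.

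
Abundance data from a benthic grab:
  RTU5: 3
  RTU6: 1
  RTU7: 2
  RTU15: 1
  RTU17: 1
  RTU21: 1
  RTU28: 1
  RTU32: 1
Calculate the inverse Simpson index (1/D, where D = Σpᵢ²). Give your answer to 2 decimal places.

Total N = 3+1+2+1+1+1+1+1 = 11, so the proportions are 0.272727, 0.090909, 0.181818, 0.090909, 0.090909, 0.090909, 0.090909, 0.090909 (working shown to 6 dp, full precision carried).
D = 0.272727² + 0.090909² + 0.181818² + 0.090909² + 0.090909² + 0.090909² + 0.090909² + 0.090909² = 0.074380 + 0.008264 + 0.033058 + 0.008264 + 0.008264 + 0.008264 + 0.008264 + 0.008264 = 0.157025.
So 1/D = 6.3684, i.e. 6.37 to 2 decimal places.

6.37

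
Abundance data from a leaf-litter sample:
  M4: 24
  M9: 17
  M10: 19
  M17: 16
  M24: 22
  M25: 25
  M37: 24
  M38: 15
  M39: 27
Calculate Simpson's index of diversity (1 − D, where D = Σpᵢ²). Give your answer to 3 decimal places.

Total N = 24+17+19+16+22+25+24+15+27 = 189, so the proportions are 0.12698, 0.08995, 0.10053, 0.08466, 0.1164, 0.13228, 0.12698, 0.07937, 0.14286 (working shown to 5 dp, full precision carried).
D = 0.12698² + 0.08995² + 0.10053² + 0.08466² + 0.1164² + 0.13228² + 0.12698² + 0.07937² + 0.14286² = 0.01612 + 0.00809 + 0.01011 + 0.00717 + 0.01355 + 0.01750 + 0.01612 + 0.00630 + 0.02041 = 0.11537.
So 1 − D = 0.88463, i.e. 0.885 to 3 decimal places.

0.885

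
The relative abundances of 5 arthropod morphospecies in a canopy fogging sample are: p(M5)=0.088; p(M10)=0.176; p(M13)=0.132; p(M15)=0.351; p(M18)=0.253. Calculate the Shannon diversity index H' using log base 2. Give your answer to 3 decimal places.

2.167

Each pᵢ log₂ pᵢ term (working shown to 5 dp, full precision carried): 0.088×(-3.50635)=-0.30856, 0.176×(-2.50635)=-0.44112, 0.132×(-2.92139)=-0.38562, 0.351×(-1.51046)=-0.53017, 0.253×(-1.98279)=-0.50165.
Sum = -2.16712, so H' = 2.167.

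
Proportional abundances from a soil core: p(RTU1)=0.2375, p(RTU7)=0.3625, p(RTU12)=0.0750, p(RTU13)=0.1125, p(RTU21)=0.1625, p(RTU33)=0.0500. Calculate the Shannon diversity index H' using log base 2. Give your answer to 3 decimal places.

2.300

Each pᵢ log₂ pᵢ term (working shown to 5 dp, full precision carried): 0.2375×(-2.07400)=-0.49258, 0.3625×(-1.46395)=-0.53068, 0.075×(-3.73697)=-0.28027, 0.1125×(-3.15200)=-0.35460, 0.1625×(-2.62149)=-0.42599, 0.05×(-4.32193)=-0.21610.
Sum = -2.30022, so H' = 2.300.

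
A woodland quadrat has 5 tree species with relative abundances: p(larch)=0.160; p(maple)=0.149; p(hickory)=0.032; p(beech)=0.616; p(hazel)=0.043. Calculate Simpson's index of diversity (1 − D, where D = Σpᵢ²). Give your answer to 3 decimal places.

D = 0.16² + 0.149² + 0.032² + 0.616² + 0.043² = 0.02560 + 0.02220 + 0.00102 + 0.37946 + 0.00185 = 0.43013 (working shown to 5 dp, full precision carried).
So 1 − D = 0.56987, i.e. 0.570 to 3 decimal places.

0.570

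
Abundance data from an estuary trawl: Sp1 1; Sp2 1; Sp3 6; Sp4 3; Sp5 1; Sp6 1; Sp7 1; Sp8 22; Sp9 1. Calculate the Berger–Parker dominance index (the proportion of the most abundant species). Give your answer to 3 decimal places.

Total N = 1+1+6+3+1+1+1+22+1 = 37, so the proportions are 0.02703, 0.02703, 0.16216, 0.08108, 0.02703, 0.02703, 0.02703, 0.59459, 0.02703 (working shown to 5 dp, full precision carried).
The largest proportion is 0.59459, i.e. d = 0.595 to 3 decimal places.

0.595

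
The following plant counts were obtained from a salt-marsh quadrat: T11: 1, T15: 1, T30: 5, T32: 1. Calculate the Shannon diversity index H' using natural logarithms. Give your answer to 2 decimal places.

Total N = 1+1+5+1 = 8, so the proportions are 0.125, 0.125, 0.625, 0.125 (working shown to 4 dp, full precision carried).
Each pᵢ ln pᵢ term: 0.125×(-2.0794)=-0.2599, 0.125×(-2.0794)=-0.2599, 0.625×(-0.4700)=-0.2938, 0.125×(-2.0794)=-0.2599.
Sum = -1.0735, so H' = 1.07.

1.07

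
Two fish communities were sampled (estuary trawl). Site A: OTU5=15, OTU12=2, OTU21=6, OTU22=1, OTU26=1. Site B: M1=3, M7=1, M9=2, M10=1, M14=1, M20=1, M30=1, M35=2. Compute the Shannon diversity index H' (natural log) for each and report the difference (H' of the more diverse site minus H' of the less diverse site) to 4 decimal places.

Site A: N=25, proportions 0.6, 0.08, 0.24, 0.04, 0.04, giving H' = 1.108572 (working shown to 6 dp, full precision carried).
Site B: N=12, proportions 0.25, 0.083333, 0.166667, 0.083333, 0.083333, 0.083333, 0.083333, 0.166667, giving H' = 1.979205.
Difference = |1.108572 − 1.979205| = 0.870633, i.e. 0.8706 to 4 decimal places.

0.8706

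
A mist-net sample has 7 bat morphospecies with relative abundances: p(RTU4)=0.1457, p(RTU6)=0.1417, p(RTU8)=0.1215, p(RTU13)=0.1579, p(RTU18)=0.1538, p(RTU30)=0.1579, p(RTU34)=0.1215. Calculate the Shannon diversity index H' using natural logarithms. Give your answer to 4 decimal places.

1.9406

Each pᵢ ln pᵢ term (working shown to 6 dp, full precision carried): 0.1457×(-1.926206)=-0.280648, 0.1417×(-1.954043)=-0.276888, 0.1215×(-2.107841)=-0.256103, 0.1579×(-1.845793)=-0.291451, 0.1538×(-1.872102)=-0.287929, 0.1579×(-1.845793)=-0.291451, 0.1215×(-2.107841)=-0.256103.
Sum = -1.940572, so H' = 1.9406.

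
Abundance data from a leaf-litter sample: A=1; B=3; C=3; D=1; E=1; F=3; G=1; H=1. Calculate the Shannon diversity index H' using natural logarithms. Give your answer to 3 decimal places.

Total N = 1+3+3+1+1+3+1+1 = 14, so the proportions are 0.07143, 0.21429, 0.21429, 0.07143, 0.07143, 0.21429, 0.07143, 0.07143 (working shown to 5 dp, full precision carried).
Each pᵢ ln pᵢ term: 0.07143×(-2.63906)=-0.18850, 0.21429×(-1.54045)=-0.33010, 0.21429×(-1.54045)=-0.33010, 0.07143×(-2.63906)=-0.18850, 0.07143×(-2.63906)=-0.18850, 0.21429×(-1.54045)=-0.33010, 0.07143×(-2.63906)=-0.18850, 0.07143×(-2.63906)=-0.18850.
Sum = -1.93281, so H' = 1.933.

1.933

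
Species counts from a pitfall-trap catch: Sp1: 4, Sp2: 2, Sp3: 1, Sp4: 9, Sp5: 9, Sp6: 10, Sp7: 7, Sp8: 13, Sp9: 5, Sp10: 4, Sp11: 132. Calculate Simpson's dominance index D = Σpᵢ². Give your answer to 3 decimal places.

Total N = 4+2+1+9+9+10+7+13+5+4+132 = 196, so the proportions are 0.02041, 0.0102, 0.0051, 0.04592, 0.04592, 0.05102, 0.03571, 0.06633, 0.02551, 0.02041, 0.67347 (working shown to 5 dp, full precision carried).
D = 0.02041² + 0.0102² + 0.0051² + 0.04592² + 0.04592² + 0.05102² + 0.03571² + 0.06633² + 0.02551² + 0.02041² + 0.67347² = 0.00042 + 0.00010 + 0.00003 + 0.00211 + 0.00211 + 0.00260 + 0.00128 + 0.00440 + 0.00065 + 0.00042 + 0.45356 = 0.46767.
To 3 decimal places, D = 0.468.

0.468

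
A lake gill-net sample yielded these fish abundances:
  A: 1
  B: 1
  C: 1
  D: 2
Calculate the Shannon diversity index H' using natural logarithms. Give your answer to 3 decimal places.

Total N = 1+1+1+2 = 5, so the proportions are 0.2, 0.2, 0.2, 0.4 (working shown to 5 dp, full precision carried).
Each pᵢ ln pᵢ term: 0.2×(-1.60944)=-0.32189, 0.2×(-1.60944)=-0.32189, 0.2×(-1.60944)=-0.32189, 0.4×(-0.91629)=-0.36652.
Sum = -1.33218, so H' = 1.332.

1.332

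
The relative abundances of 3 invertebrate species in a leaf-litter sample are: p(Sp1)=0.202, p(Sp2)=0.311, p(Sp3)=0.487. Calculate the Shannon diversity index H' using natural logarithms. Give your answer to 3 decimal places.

Each pᵢ ln pᵢ term (working shown to 5 dp, full precision carried): 0.202×(-1.59949)=-0.32310, 0.311×(-1.16796)=-0.36324, 0.487×(-0.71949)=-0.35039.
Sum = -1.03672, so H' = 1.037.

1.037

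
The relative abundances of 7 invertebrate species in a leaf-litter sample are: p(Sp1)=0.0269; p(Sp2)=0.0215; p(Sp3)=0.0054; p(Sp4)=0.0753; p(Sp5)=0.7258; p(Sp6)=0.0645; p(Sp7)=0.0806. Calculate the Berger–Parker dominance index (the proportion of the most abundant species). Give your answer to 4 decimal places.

0.7258

The largest proportion is 0.7258, i.e. d = 0.7258 to 4 decimal places.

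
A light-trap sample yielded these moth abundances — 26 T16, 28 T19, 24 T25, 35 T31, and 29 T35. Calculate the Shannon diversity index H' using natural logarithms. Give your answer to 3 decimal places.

1.601

Total N = 26+28+24+35+29 = 142, so the proportions are 0.1831, 0.19718, 0.16901, 0.24648, 0.20423 (working shown to 5 dp, full precision carried).
Each pᵢ ln pᵢ term: 0.1831×(-1.69773)=-0.31085, 0.19718×(-1.62362)=-0.32015, 0.16901×(-1.77777)=-0.30047, 0.24648×(-1.40048)=-0.34519, 0.20423×(-1.58853)=-0.32442.
Sum = -1.60108, so H' = 1.601.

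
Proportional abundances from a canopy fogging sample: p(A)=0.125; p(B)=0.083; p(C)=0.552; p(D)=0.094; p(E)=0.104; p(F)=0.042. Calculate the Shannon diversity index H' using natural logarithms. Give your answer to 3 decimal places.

Each pᵢ ln pᵢ term (working shown to 5 dp, full precision carried): 0.125×(-2.07944)=-0.25993, 0.083×(-2.48891)=-0.20658, 0.552×(-0.59421)=-0.32800, 0.094×(-2.36446)=-0.22226, 0.104×(-2.26336)=-0.23539, 0.042×(-3.17009)=-0.13314.
Sum = -1.38531, so H' = 1.385.

1.385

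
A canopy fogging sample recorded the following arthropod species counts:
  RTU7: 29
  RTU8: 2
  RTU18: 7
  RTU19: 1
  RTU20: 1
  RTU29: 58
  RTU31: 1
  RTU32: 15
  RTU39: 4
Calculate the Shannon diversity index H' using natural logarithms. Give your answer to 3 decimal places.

Total N = 29+2+7+1+1+58+1+15+4 = 118, so the proportions are 0.24576, 0.01695, 0.05932, 0.00847, 0.00847, 0.49153, 0.00847, 0.12712, 0.0339 (working shown to 5 dp, full precision carried).
Each pᵢ ln pᵢ term: 0.24576×(-1.40339)=-0.34490, 0.01695×(-4.07754)=-0.06911, 0.05932×(-2.82477)=-0.16757, 0.00847×(-4.77068)=-0.04043, 0.00847×(-4.77068)=-0.04043, 0.49153×(-0.71024)=-0.34910, 0.00847×(-4.77068)=-0.04043, 0.12712×(-2.06263)=-0.26220, 0.0339×(-3.38439)=-0.11473.
Sum = -1.42890, so H' = 1.429.

1.429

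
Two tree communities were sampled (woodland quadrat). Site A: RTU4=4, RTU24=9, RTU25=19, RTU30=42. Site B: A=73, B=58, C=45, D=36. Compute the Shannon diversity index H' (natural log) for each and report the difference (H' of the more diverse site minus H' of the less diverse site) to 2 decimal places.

0.27

Site A: N=74, proportions 0.0541, 0.1216, 0.2568, 0.5676, giving H' = 1.0845 (working shown to 4 dp, full precision carried).
Site B: N=212, proportions 0.3443, 0.2736, 0.2123, 0.1698, giving H' = 1.3518.
Difference = |1.0845 − 1.3518| = 0.2673, i.e. 0.27 to 2 decimal places.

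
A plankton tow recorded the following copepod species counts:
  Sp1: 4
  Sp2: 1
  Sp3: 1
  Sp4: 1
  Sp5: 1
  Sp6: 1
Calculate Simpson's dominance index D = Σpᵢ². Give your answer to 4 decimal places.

Total N = 4+1+1+1+1+1 = 9, so the proportions are 0.444444, 0.111111, 0.111111, 0.111111, 0.111111, 0.111111 (working shown to 6 dp, full precision carried).
D = 0.444444² + 0.111111² + 0.111111² + 0.111111² + 0.111111² + 0.111111² = 0.197531 + 0.012346 + 0.012346 + 0.012346 + 0.012346 + 0.012346 = 0.259259.
To 4 decimal places, D = 0.2593.

0.2593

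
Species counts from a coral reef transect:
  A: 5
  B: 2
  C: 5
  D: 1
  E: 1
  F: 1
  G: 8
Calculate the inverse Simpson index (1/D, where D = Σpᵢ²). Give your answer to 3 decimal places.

4.372

Total N = 5+2+5+1+1+1+8 = 23, so the proportions are 0.2173913, 0.0869565, 0.2173913, 0.0434783, 0.0434783, 0.0434783, 0.3478261 (working shown to 7 dp, full precision carried).
D = 0.2173913² + 0.0869565² + 0.2173913² + 0.0434783² + 0.0434783² + 0.0434783² + 0.3478261² = 0.0472590 + 0.0075614 + 0.0472590 + 0.0018904 + 0.0018904 + 0.0018904 + 0.1209830 = 0.2287335.
So 1/D = 4.37190, i.e. 4.372 to 3 decimal places.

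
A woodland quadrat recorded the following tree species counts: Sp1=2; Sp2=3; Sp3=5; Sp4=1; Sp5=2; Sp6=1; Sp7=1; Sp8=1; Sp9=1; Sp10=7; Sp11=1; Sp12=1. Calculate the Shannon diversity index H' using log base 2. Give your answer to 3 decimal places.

3.161

Total N = 2+3+5+1+2+1+1+1+1+7+1+1 = 26, so the proportions are 0.07692, 0.11538, 0.19231, 0.03846, 0.07692, 0.03846, 0.03846, 0.03846, 0.03846, 0.26923, 0.03846, 0.03846 (working shown to 5 dp, full precision carried).
Each pᵢ log₂ pᵢ term: 0.07692×(-3.70044)=-0.28465, 0.11538×(-3.11548)=-0.35948, 0.19231×(-2.37851)=-0.45741, 0.03846×(-4.70044)=-0.18079, 0.07692×(-3.70044)=-0.28465, 0.03846×(-4.70044)=-0.18079, 0.03846×(-4.70044)=-0.18079, 0.03846×(-4.70044)=-0.18079, 0.03846×(-4.70044)=-0.18079, 0.26923×(-1.89308)=-0.50968, 0.03846×(-4.70044)=-0.18079, 0.03846×(-4.70044)=-0.18079.
Sum = -3.16136, so H' = 3.161.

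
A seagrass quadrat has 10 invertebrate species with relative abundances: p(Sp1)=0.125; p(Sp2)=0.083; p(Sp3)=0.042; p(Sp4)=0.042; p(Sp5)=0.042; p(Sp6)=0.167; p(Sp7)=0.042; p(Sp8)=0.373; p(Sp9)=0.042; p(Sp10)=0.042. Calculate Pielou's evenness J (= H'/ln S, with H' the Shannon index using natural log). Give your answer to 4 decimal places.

H' = −Σ pᵢ ln pᵢ = −((-0.259930) + (-0.206580) + (-0.133144) + (-0.133144) + (-0.133144) + (-0.298890) + (-0.133144) + (-0.367844) + (-0.133144) + (-0.133144)) = 1.932106 (working shown to 6 dp, full precision carried).
With S = 10 species, ln S = 2.302585, so J = 1.932106/2.302585 = 0.839103, i.e. 0.8391 to 4 decimal places.

0.8391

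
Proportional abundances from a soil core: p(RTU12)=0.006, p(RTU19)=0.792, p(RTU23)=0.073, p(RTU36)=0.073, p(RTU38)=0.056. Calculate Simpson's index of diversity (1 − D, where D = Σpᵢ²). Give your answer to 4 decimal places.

D = 0.006² + 0.792² + 0.073² + 0.073² + 0.056² = 0.000036 + 0.627264 + 0.005329 + 0.005329 + 0.003136 = 0.641094 (working shown to 6 dp, full precision carried).
So 1 − D = 0.358906, i.e. 0.3589 to 4 decimal places.

0.3589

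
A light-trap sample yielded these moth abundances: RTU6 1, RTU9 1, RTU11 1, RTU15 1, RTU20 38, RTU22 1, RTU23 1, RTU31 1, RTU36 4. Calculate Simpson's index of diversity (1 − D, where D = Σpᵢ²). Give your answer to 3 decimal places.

Total N = 1+1+1+1+38+1+1+1+4 = 49, so the proportions are 0.02041, 0.02041, 0.02041, 0.02041, 0.77551, 0.02041, 0.02041, 0.02041, 0.08163 (working shown to 5 dp, full precision carried).
D = 0.02041² + 0.02041² + 0.02041² + 0.02041² + 0.77551² + 0.02041² + 0.02041² + 0.02041² + 0.08163² = 0.00042 + 0.00042 + 0.00042 + 0.00042 + 0.60142 + 0.00042 + 0.00042 + 0.00042 + 0.00666 = 0.61100.
So 1 − D = 0.38900, i.e. 0.389 to 3 decimal places.

0.389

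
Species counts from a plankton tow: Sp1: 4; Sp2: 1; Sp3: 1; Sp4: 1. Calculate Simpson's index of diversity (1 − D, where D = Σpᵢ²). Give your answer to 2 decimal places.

Total N = 4+1+1+1 = 7, so the proportions are 0.5714, 0.1429, 0.1429, 0.1429 (working shown to 4 dp, full precision carried).
D = 0.5714² + 0.1429² + 0.1429² + 0.1429² = 0.3265 + 0.0204 + 0.0204 + 0.0204 = 0.3878.
So 1 − D = 0.6122, i.e. 0.61 to 2 decimal places.

0.61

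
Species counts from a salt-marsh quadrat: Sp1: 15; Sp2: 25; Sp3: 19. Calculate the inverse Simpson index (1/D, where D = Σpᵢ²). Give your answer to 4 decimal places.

Total N = 15+25+19 = 59, so the proportions are 0.2542373, 0.4237288, 0.3220339 (working shown to 7 dp, full precision carried).
D = 0.2542373² + 0.4237288² + 0.3220339² = 0.0646366 + 0.1795461 + 0.1037058 = 0.3478885.
So 1/D = 2.874484, i.e. 2.8745 to 4 decimal places.

2.8745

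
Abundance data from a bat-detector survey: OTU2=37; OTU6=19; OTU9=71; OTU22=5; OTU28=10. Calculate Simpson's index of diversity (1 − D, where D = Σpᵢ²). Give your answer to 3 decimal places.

0.658

Total N = 37+19+71+5+10 = 142, so the proportions are 0.26056, 0.1338, 0.5, 0.03521, 0.07042 (working shown to 5 dp, full precision carried).
D = 0.26056² + 0.1338² + 0.5² + 0.03521² + 0.07042² = 0.06789 + 0.01790 + 0.25000 + 0.00124 + 0.00496 = 0.34200.
So 1 − D = 0.65800, i.e. 0.658 to 3 decimal places.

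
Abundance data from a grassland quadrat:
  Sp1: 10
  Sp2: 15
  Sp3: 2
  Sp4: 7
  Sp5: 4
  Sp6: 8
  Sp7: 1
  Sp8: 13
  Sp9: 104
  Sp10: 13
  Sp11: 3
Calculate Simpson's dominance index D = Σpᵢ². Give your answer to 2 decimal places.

Total N = 10+15+2+7+4+8+1+13+104+13+3 = 180, so the proportions are 0.0556, 0.0833, 0.0111, 0.0389, 0.0222, 0.0444, 0.0056, 0.0722, 0.5778, 0.0722, 0.0167 (working shown to 4 dp, full precision carried).
D = 0.0556² + 0.0833² + 0.0111² + 0.0389² + 0.0222² + 0.0444² + 0.0056² + 0.0722² + 0.5778² + 0.0722² + 0.0167² = 0.0031 + 0.0069 + 0.0001 + 0.0015 + 0.0005 + 0.0020 + 0.0000 + 0.0052 + 0.3338 + 0.0052 + 0.0003 = 0.3587.
To 2 decimal places, D = 0.36.

0.36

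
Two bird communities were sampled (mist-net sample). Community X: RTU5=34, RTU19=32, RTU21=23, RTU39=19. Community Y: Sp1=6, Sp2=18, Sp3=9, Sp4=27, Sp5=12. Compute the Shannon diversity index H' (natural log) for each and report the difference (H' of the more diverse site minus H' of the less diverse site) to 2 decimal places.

Community X: N=108, proportions 0.3148, 0.2963, 0.213, 0.1759, giving H' = 1.3593 (working shown to 4 dp, full precision carried).
Community Y: N=72, proportions 0.0833, 0.25, 0.125, 0.375, 0.1667, giving H' = 1.4800.
Difference = |1.3593 − 1.4800| = 0.1207, i.e. 0.12 to 2 decimal places.

0.12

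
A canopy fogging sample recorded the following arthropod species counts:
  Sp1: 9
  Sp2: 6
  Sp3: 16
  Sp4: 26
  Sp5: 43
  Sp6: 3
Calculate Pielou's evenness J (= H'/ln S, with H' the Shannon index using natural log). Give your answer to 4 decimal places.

Total N = 9+6+16+26+43+3 = 103, so the proportions are 0.087379, 0.058252, 0.15534, 0.252427, 0.417476, 0.029126 (working shown to 6 dp, full precision carried).
H' = −Σ pᵢ ln pᵢ = −((-0.212986) + (-0.165610) + (-0.289265) + (-0.347499) + (-0.364677) + (-0.102994)) = 1.483030.
With S = 6 species, ln S = 1.791759, so J = 1.483030/1.791759 = 0.827695, i.e. 0.8277 to 4 decimal places.

0.8277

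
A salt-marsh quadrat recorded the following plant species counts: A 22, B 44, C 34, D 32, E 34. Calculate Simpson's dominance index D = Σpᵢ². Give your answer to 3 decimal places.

0.209

Total N = 22+44+34+32+34 = 166, so the proportions are 0.13253, 0.26506, 0.20482, 0.19277, 0.20482 (working shown to 5 dp, full precision carried).
D = 0.13253² + 0.26506² + 0.20482² + 0.19277² + 0.20482² = 0.01756 + 0.07026 + 0.04195 + 0.03716 + 0.04195 = 0.20888.
To 3 decimal places, D = 0.209.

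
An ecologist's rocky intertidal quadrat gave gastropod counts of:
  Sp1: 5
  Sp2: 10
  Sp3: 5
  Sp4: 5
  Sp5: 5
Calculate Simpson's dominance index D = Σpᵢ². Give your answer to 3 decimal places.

0.222

Total N = 5+10+5+5+5 = 30, so the proportions are 0.16667, 0.33333, 0.16667, 0.16667, 0.16667 (working shown to 5 dp, full precision carried).
D = 0.16667² + 0.33333² + 0.16667² + 0.16667² + 0.16667² = 0.02778 + 0.11111 + 0.02778 + 0.02778 + 0.02778 = 0.22222.
To 3 decimal places, D = 0.222.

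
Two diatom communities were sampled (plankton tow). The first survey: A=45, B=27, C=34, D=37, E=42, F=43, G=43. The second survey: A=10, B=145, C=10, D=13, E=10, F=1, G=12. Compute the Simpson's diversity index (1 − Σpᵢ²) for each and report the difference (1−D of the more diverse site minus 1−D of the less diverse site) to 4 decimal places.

0.3894

The first survey: N=271, proportions 0.1660517, 0.099631, 0.1254613, 0.1365314, 0.1549815, 0.1586716, 0.1586716, giving 1−D = 0.8537465 (working shown to 7 dp, full precision carried).
The second survey: N=201, proportions 0.0497512, 0.721393, 0.0497512, 0.0646766, 0.0497512, 0.0049751, 0.0597015, giving 1−D = 0.4643944.
Difference = |0.8537465 − 0.4643944| = 0.3893521, i.e. 0.3894 to 4 decimal places.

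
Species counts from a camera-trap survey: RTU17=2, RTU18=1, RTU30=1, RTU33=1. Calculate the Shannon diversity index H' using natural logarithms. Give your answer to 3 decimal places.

1.332

Total N = 2+1+1+1 = 5, so the proportions are 0.4, 0.2, 0.2, 0.2 (working shown to 5 dp, full precision carried).
Each pᵢ ln pᵢ term: 0.4×(-0.91629)=-0.36652, 0.2×(-1.60944)=-0.32189, 0.2×(-1.60944)=-0.32189, 0.2×(-1.60944)=-0.32189.
Sum = -1.33218, so H' = 1.332.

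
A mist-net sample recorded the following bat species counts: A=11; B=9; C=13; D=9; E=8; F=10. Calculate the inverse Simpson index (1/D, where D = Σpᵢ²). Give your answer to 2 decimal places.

5.84

Total N = 11+9+13+9+8+10 = 60, so the proportions are 0.183333, 0.15, 0.216667, 0.15, 0.133333, 0.166667 (working shown to 6 dp, full precision carried).
D = 0.183333² + 0.15² + 0.216667² + 0.15² + 0.133333² + 0.166667² = 0.033611 + 0.022500 + 0.046944 + 0.022500 + 0.017778 + 0.027778 = 0.171111.
So 1/D = 5.8442, i.e. 5.84 to 2 decimal places.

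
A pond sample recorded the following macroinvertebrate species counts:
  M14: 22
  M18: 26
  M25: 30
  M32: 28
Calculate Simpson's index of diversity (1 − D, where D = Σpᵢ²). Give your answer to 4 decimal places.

Total N = 22+26+30+28 = 106, so the proportions are 0.207547, 0.245283, 0.283019, 0.264151 (working shown to 6 dp, full precision carried).
D = 0.207547² + 0.245283² + 0.283019² + 0.264151² = 0.043076 + 0.060164 + 0.080100 + 0.069776 = 0.253115.
So 1 − D = 0.746885, i.e. 0.7469 to 4 decimal places.

0.7469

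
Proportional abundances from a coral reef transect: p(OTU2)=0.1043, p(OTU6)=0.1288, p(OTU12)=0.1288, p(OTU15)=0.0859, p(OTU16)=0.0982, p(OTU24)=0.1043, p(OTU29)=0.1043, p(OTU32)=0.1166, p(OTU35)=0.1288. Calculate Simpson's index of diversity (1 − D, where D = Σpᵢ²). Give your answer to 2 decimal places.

0.89

D = 0.1043² + 0.1288² + 0.1288² + 0.0859² + 0.0982² + 0.1043² + 0.1043² + 0.1166² + 0.1288² = 0.0109 + 0.0166 + 0.0166 + 0.0074 + 0.0096 + 0.0109 + 0.0109 + 0.0136 + 0.0166 = 0.1130 (working shown to 4 dp, full precision carried).
So 1 − D = 0.8870, i.e. 0.89 to 2 decimal places.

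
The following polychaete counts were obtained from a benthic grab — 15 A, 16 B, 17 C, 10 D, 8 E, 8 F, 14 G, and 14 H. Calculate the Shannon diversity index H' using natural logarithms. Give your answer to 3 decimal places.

Total N = 15+16+17+10+8+8+14+14 = 102, so the proportions are 0.14706, 0.15686, 0.16667, 0.09804, 0.07843, 0.07843, 0.13725, 0.13725 (working shown to 5 dp, full precision carried).
Each pᵢ ln pᵢ term: 0.14706×(-1.91692)=-0.28190, 0.15686×(-1.85238)=-0.29057, 0.16667×(-1.79176)=-0.29863, 0.09804×(-2.32239)=-0.22769, 0.07843×(-2.54553)=-0.19965, 0.07843×(-2.54553)=-0.19965, 0.13725×(-1.98592)=-0.27258, 0.13725×(-1.98592)=-0.27258.
Sum = -2.04323, so H' = 2.043.

2.043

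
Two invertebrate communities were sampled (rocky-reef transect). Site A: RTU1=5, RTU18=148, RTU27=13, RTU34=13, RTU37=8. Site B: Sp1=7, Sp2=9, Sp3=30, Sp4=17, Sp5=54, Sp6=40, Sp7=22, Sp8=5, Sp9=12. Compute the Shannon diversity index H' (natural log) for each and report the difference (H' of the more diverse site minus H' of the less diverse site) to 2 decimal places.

Site A: N=187, proportions 0.0267, 0.7914, 0.0695, 0.0695, 0.0428, giving H' = 0.7875 (working shown to 4 dp, full precision carried).
Site B: N=196, proportions 0.0357, 0.0459, 0.1531, 0.0867, 0.2755, 0.2041, 0.1122, 0.0255, 0.0612, giving H' = 1.9494.
Difference = |0.7875 − 1.9494| = 1.1619, i.e. 1.16 to 2 decimal places.

1.16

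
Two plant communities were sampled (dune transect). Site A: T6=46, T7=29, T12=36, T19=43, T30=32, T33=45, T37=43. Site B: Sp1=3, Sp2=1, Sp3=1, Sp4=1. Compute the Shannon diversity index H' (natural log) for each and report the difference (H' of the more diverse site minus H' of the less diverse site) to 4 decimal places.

0.6902

Site A: N=274, proportions 0.1678832, 0.1058394, 0.1313869, 0.1569343, 0.1167883, 0.1642336, 0.1569343, giving H' = 1.9326816 (working shown to 7 dp, full precision carried).
Site B: N=6, proportions 0.5, 0.1666667, 0.1666667, 0.1666667, giving H' = 1.2424533.
Difference = |1.9326816 − 1.2424533| = 0.6902283, i.e. 0.6902 to 4 decimal places.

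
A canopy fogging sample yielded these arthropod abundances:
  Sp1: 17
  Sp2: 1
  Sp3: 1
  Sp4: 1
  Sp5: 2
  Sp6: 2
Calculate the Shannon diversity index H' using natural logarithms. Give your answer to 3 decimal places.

Total N = 17+1+1+1+2+2 = 24, so the proportions are 0.70833, 0.04167, 0.04167, 0.04167, 0.08333, 0.08333 (working shown to 5 dp, full precision carried).
Each pᵢ ln pᵢ term: 0.70833×(-0.34484)=-0.24426, 0.04167×(-3.17805)=-0.13242, 0.04167×(-3.17805)=-0.13242, 0.04167×(-3.17805)=-0.13242, 0.08333×(-2.48491)=-0.20708, 0.08333×(-2.48491)=-0.20708.
Sum = -1.05567, so H' = 1.056.

1.056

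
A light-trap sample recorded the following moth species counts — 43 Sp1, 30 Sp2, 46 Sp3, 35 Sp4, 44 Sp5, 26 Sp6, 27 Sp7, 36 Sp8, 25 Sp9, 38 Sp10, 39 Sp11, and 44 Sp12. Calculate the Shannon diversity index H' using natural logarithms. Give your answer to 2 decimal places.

Total N = 43+30+46+35+44+26+27+36+25+38+39+44 = 433, so the proportions are 0.0993, 0.0693, 0.1062, 0.0808, 0.1016, 0.06, 0.0624, 0.0831, 0.0577, 0.0878, 0.0901, 0.1016 (working shown to 4 dp, full precision carried).
Each pᵢ ln pᵢ term: 0.0993×(-2.3095)=-0.2294, 0.0693×(-2.6695)=-0.1850, 0.1062×(-2.2421)=-0.2382, 0.0808×(-2.5154)=-0.2033, 0.1016×(-2.2865)=-0.2324, 0.06×(-2.8126)=-0.1689, 0.0624×(-2.7749)=-0.1730, 0.0831×(-2.4872)=-0.2068, 0.0577×(-2.8519)=-0.1647, 0.0878×(-2.4332)=-0.2135, 0.0901×(-2.4072)=-0.2168, 0.1016×(-2.2865)=-0.2324.
Sum = -2.4642, so H' = 2.46.

2.46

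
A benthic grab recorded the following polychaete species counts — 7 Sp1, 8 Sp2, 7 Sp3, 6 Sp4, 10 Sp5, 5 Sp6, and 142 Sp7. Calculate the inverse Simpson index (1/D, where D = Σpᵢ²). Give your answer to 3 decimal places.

1.671

Total N = 7+8+7+6+10+5+142 = 185, so the proportions are 0.037838, 0.043243, 0.037838, 0.032432, 0.054054, 0.027027, 0.767568 (working shown to 6 dp, full precision carried).
D = 0.037838² + 0.043243² + 0.037838² + 0.032432² + 0.054054² + 0.027027² + 0.767568² = 0.001432 + 0.001870 + 0.001432 + 0.001052 + 0.002922 + 0.000730 + 0.589160 = 0.598598.
So 1/D = 1.67057, i.e. 1.671 to 3 decimal places.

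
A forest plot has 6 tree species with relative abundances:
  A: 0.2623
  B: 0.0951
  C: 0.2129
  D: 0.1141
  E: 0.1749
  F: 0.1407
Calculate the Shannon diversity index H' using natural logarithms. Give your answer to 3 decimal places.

1.733

Each pᵢ ln pᵢ term (working shown to 5 dp, full precision carried): 0.2623×(-1.33827)=-0.35103, 0.0951×(-2.35283)=-0.22375, 0.2129×(-1.54693)=-0.32934, 0.1141×(-2.17068)=-0.24767, 0.1749×(-1.74354)=-0.30495, 0.1407×(-1.96113)=-0.27593.
Sum = -1.73267, so H' = 1.733.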